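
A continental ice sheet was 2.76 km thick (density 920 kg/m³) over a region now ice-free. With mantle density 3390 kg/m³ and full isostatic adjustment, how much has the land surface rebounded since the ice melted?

0.749 km

Removing the load lets mantle flow back in; uplift u satisfies ρ_ice t = ρ_m u.
u = t ρ_ice/ρ_m = 2.76 km × 920/3390 = 0.749 km.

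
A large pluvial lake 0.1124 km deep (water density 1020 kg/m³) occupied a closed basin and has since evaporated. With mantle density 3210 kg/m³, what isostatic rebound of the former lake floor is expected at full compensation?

u = d ρ_w/ρ_m = 0.1124 km × 1020/3210 = 0.0357 km.

0.0357 km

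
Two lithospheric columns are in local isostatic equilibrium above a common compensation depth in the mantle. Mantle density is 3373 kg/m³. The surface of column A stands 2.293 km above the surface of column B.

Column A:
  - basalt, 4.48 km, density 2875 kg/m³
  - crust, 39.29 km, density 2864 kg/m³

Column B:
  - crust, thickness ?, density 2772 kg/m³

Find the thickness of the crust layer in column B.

Take the compensation level at the base of the deeper column (depth z_c below the surface of column A) and equate Σ ρ_i t_i down to z_c; mantle fills any gap and the z_c terms cancel.
Column A: 4.48×2875 + 39.29×2864 + (z_c − 43.77)×3373
Column B: 2.293×0 + x×2772 + (z_c − 2.293 − 0 − x)×3373
The z_c×3373 term appears on both sides and cancels. Collect the known terms of each column as K = Σ(ρt)_known − 3373 × (depth of known layers): K_A = 125406.56 − 3373×43.77 = −22229.65; K_B = 0 − 3373×(2.293 + 0) = −7734.289.
Balance: K_A = K_B − x×(3373 − 2772), so x = (K_B − K_A)/(3373 − 2772) = 14495.4/601 = 24.1 km.

24.1 km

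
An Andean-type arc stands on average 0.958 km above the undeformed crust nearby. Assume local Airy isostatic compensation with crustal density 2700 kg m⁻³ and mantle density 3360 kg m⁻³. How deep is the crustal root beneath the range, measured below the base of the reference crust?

3.92 km

Isostatic balance requires: the weight of the topography is balanced by the buoyancy of the root, ρ_c h = (ρ_m − ρ_c) r.
r = h · ρ_c / (ρ_m − ρ_c) = 0.958 km × 2700 / (3360 − 2700) = 3.92 km.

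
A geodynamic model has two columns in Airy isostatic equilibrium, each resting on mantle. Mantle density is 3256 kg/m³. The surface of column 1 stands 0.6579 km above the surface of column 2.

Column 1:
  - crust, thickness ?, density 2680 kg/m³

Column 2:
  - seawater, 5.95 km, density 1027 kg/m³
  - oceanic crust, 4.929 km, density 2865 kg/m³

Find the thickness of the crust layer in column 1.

30.1 km

Take the compensation level at the base of the deeper column (depth z_c below the surface of column 1) and equate Σ ρ_i t_i down to z_c; mantle fills any gap and the z_c terms cancel.
Column 1: x×2680 + (z_c − 0 − x)×3256
Column 2: 0.6579×0 + 5.95×1027 + 4.929×2865 + (z_c − 0.6579 − 10.879)×3256
The z_c×3256 term appears on both sides and cancels. Collect the known terms of each column as K = Σ(ρt)_known − 3256 × (depth of known layers): K_1 = 0 − 3256×0 = 0; K_2 = 20232.235 − 3256×(0.6579 + 10.879) = −17331.9114.
Balance: K_1 − x×(3256 − 2680) = K_2, so x = (K_1 − K_2)/(3256 − 2680) = 17331.9/576 = 30.1 km.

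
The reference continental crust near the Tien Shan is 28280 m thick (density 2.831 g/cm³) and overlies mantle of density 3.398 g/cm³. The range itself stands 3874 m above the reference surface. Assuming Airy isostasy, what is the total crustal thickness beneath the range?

Root depth r = h ρ_c / (ρ_m − ρ_c) = 3874 m × 2.831 / 0.567 = 19340 m.
Total thickness = T + h + r = 28280 m + 3874 m + 19340 m = 51500 m.

51500 m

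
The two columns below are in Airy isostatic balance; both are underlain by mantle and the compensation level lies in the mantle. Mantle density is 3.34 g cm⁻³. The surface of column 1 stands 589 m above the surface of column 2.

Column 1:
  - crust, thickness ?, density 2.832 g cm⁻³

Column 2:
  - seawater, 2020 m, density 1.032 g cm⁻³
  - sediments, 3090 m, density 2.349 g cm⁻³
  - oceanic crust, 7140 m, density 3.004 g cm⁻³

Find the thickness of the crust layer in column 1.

Take the compensation level at the base of the deeper column (depth z_c below the surface of column 1) and equate Σ ρ_i t_i down to z_c; mantle fills any gap and the z_c terms cancel.
Column 1: x×2.832 + (z_c − 0 − x)×3.34
Column 2: 589×0 + 2020×1.032 + 3090×2.349 + 7140×3.004 + (z_c − 589 − 12250)×3.34
The z_c×3.34 term appears on both sides and cancels. Collect the known terms of each column as K = Σ(ρt)_known − 3.34 × (depth of known layers): K_1 = 0 − 3.34×0 = 0; K_2 = 30791.61 − 3.34×(589 + 12250) = −12090.65.
Balance: K_1 − x×(3.34 − 2.832) = K_2, so x = (K_1 − K_2)/(3.34 − 2.832) = 12090.6/0.508 = 23800 m.

23800 m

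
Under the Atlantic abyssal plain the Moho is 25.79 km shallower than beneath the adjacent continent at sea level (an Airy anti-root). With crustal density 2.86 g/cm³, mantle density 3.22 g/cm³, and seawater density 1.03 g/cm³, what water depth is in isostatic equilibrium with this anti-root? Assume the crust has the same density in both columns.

Replacing a thickness d of crust by seawater at the top must be balanced by replacing crust with mantle at the base: d (ρ_c − ρ_w) = a (ρ_m − ρ_c).
d = a (ρ_m − ρ_c)/(ρ_c − ρ_w) = 25.79 km × 0.36/1.83 = 5.07 km.

5.07 km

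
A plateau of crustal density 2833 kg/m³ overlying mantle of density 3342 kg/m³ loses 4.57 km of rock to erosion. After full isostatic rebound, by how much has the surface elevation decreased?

Rebound u = e ρ_c/ρ_m = 4.57 km × 2833/3342 = 3.874 km.
Net surface drop = e − u = 4.57 km − 3.874 km = e (ρ_m − ρ_c)/ρ_m = 0.696 km.

0.696 km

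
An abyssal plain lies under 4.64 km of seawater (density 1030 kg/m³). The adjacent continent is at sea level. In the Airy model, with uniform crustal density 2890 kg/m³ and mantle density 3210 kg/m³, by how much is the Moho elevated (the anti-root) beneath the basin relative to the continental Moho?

27 km

For local isostatic compensation: replacing crust with seawater at the top is compensated by replacing crust with mantle at the base: d (ρ_c − ρ_w) = a (ρ_m − ρ_c).
a = d (ρ_c − ρ_w)/(ρ_m − ρ_c) = 4.64 km × 1860/320 = 27 km.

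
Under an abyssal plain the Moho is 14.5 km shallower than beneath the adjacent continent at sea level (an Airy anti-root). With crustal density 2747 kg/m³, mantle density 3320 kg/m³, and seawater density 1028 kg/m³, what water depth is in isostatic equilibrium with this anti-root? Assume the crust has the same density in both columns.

4.83 km

Replacing a thickness d of crust by seawater at the top must be balanced by replacing crust with mantle at the base: d (ρ_c − ρ_w) = a (ρ_m − ρ_c).
d = a (ρ_m − ρ_c)/(ρ_c − ρ_w) = 14.5 km × 573/1719 = 4.83 km.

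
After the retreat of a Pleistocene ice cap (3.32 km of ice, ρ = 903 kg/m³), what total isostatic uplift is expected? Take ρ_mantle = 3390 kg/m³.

0.884 km

Removing the load lets mantle flow back in; uplift u satisfies ρ_ice t = ρ_m u.
u = t ρ_ice/ρ_m = 3.32 km × 903/3390 = 0.884 km.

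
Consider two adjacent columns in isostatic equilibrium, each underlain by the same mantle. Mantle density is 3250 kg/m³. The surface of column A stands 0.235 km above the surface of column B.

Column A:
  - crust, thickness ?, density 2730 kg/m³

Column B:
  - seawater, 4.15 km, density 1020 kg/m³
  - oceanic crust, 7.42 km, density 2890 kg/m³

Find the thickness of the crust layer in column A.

Take the compensation level at the base of the deeper column (depth z_c below the surface of column A) and equate Σ ρ_i t_i down to z_c; mantle fills any gap and the z_c terms cancel.
Column A: x×2730 + (z_c − 0 − x)×3250
Column B: 0.235×0 + 4.15×1020 + 7.42×2890 + (z_c − 0.235 − 11.57)×3250
The z_c×3250 term appears on both sides and cancels. Collect the known terms of each column as K = Σ(ρt)_known − 3250 × (depth of known layers): K_A = 0 − 3250×0 = 0; K_B = 25676.8 − 3250×(0.235 + 11.57) = −12689.45.
Balance: K_A − x×(3250 − 2730) = K_B, so x = (K_A − K_B)/(3250 − 2730) = 12689.5/520 = 24.4 km.

24.4 km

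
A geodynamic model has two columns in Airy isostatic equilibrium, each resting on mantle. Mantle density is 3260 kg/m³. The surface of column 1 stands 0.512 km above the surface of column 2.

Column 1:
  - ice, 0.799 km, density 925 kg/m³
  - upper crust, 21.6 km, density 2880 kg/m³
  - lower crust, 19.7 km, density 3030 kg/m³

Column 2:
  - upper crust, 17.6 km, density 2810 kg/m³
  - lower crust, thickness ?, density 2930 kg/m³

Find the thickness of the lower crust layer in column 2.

15.2 km

Take the compensation level at the base of the deeper column (depth z_c below the surface of column 1) and equate Σ ρ_i t_i down to z_c; mantle fills any gap and the z_c terms cancel.
Column 1: 0.799×925 + 21.6×2880 + 19.7×3030 + (z_c − 42.099)×3260
Column 2: 0.512×0 + 17.6×2810 + x×2930 + (z_c − 0.512 − 17.6 − x)×3260
The z_c×3260 term appears on both sides and cancels. Collect the known terms of each column as K = Σ(ρt)_known − 3260 × (depth of known layers): K_1 = 122638.075 − 3260×42.099 = −14604.665; K_2 = 49456 − 3260×(0.512 + 17.6) = −9589.12.
Balance: K_1 = K_2 − x×(3260 − 2930), so x = (K_2 − K_1)/(3260 − 2930) = 5015.55/330 = 15.2 km.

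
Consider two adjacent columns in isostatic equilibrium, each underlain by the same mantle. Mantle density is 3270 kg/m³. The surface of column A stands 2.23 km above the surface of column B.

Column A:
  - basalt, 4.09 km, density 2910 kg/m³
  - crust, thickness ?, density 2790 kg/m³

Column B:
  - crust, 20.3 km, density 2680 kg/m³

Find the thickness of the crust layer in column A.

Take the compensation level at the base of the deeper column (depth z_c below the surface of column A) and equate Σ ρ_i t_i down to z_c; mantle fills any gap and the z_c terms cancel.
Column A: 4.09×2910 + x×2790 + (z_c − 4.09 − x)×3270
Column B: 2.23×0 + 20.3×2680 + (z_c − 2.23 − 20.3)×3270
The z_c×3270 term appears on both sides and cancels. Collect the known terms of each column as K = Σ(ρt)_known − 3270 × (depth of known layers): K_A = 11901.9 − 3270×4.09 = −1472.4; K_B = 54404 − 3270×(2.23 + 20.3) = −19269.1.
Balance: K_A − x×(3270 − 2790) = K_B, so x = (K_A − K_B)/(3270 − 2790) = 17796.7/480 = 37.1 km.

37.1 km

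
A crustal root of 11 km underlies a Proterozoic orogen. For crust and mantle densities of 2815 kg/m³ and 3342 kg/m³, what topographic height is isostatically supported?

2.06 km

Equating mass per unit area of the two columns: ρ_c h = (ρ_m − ρ_c) r.
h = r (ρ_m − ρ_c) / ρ_c = 11 km × (3342 − 2815) / 2815 = 2.06 km.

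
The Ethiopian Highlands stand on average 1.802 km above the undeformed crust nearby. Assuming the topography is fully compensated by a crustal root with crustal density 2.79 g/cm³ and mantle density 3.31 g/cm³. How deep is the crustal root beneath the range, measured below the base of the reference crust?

9.67 km

Isostatic balance requires: the weight of the topography is balanced by the buoyancy of the root, ρ_c h = (ρ_m − ρ_c) r.
r = h · ρ_c / (ρ_m − ρ_c) = 1.802 km × 2.79 / (3.31 − 2.79) = 9.67 km.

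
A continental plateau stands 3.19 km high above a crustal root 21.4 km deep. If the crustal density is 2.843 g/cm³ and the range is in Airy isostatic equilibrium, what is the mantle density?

Airy balance: ρ_c h = (ρ_m − ρ_c) r → ρ_m = ρ_c (1 + h/r).
ρ_m = 2.843 × (1 + 3.19 km/21.4 km) = 3.27 g/cm³.

3.27 g/cm³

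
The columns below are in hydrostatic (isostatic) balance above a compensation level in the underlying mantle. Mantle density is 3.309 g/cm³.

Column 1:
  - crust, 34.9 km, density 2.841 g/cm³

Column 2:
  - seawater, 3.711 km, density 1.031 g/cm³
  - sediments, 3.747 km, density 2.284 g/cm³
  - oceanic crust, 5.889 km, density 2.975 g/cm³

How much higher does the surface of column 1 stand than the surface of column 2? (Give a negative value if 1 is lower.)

0.626 km

For any compensation level in the mantle, the mantle terms cancel and isostasy reduces to e = (Σt_1 − Σt_2) − (Σ(ρt)_1 − Σ(ρt)_2) / ρ_m.
Σt_1 = 34.9 km; Σt_2 = 13.347 km; Σ(ρt)_1 = 99.1509; Σ(ρt)_2 = 29.903964 (in km·g/cm³).
e = (34.9 − 13.347) − (99.1509 − 29.903964) / 3.309 = 0.626 km.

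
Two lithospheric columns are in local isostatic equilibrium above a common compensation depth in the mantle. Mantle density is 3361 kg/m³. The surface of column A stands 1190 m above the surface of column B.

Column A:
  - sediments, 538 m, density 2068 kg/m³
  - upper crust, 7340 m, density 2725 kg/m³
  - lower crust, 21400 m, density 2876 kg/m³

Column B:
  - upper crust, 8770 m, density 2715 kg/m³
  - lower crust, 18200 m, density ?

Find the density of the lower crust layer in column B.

3030 kg/m³

Take the compensation level at the base of the deeper column (depth z_c below the surface of column A) and equate Σ ρ_i t_i down to z_c; mantle fills any gap and the z_c terms cancel.
Column A: 538×2068 + 7340×2725 + 21400×2876 + (z_c − 29278)×3361
Column B: 1190×0 + 8770×2715 + 18200×ρ + (z_c − 1190 − 26970)×3361
The z_c×3361 term appears on both sides and cancels. Collect the known terms of each column as K = Σ(ρt)_known − 3361 × (depth of known layers): K_A = 82660484 − 3361×29278 = −15742874; K_B = 23810550 − 3361×(1190 + 26970) = −70835210.
Balance: K_A = K_B + 18200×ρ, so ρ = (K_A − K_B)/18200 = 55092300/18200 = 3030 kg/m³.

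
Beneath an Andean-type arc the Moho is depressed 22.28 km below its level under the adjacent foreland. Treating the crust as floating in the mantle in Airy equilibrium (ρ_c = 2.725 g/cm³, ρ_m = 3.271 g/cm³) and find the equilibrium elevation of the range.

4.46 km

In Airy isostatic equilibrium: ρ_c h = (ρ_m − ρ_c) r.
h = r (ρ_m − ρ_c) / ρ_c = 22.28 km × (3.271 − 2.725) / 2.725 = 4.46 km.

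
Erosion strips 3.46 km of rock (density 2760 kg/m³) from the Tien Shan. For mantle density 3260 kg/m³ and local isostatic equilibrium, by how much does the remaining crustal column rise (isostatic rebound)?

Unloading: uplift u = e ρ_c/ρ_m = 3.46 km × 2760/3260 = 2.93 km.

2.93 km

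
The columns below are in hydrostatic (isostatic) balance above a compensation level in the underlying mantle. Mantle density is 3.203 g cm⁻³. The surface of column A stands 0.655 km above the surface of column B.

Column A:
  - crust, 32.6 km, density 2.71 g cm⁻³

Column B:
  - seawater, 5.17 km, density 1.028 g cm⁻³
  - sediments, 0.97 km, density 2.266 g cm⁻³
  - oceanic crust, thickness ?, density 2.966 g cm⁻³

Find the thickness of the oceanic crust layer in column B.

7.68 km

Take the compensation level at the base of the deeper column (depth z_c below the surface of column A) and equate Σ ρ_i t_i down to z_c; mantle fills any gap and the z_c terms cancel.
Column A: 32.6×2.71 + (z_c − 32.6)×3.203
Column B: 0.655×0 + 5.17×1.028 + 0.97×2.266 + x×2.966 + (z_c − 0.655 − 6.14 − x)×3.203
The z_c×3.203 term appears on both sides and cancels. Collect the known terms of each column as K = Σ(ρt)_known − 3.203 × (depth of known layers): K_A = 88.346 − 3.203×32.6 = −16.0718; K_B = 7.51278 − 3.203×(0.655 + 6.14) = −14.251605.
Balance: K_A = K_B − x×(3.203 − 2.966), so x = (K_B − K_A)/(3.203 − 2.966) = 1.8202/0.237 = 7.68 km.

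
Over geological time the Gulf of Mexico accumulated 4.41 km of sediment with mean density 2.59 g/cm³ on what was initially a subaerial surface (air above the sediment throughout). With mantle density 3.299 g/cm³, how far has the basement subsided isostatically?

3.46 km

Subaerial load: s = t ρ_sed / ρ_m = 4.41 km × 2.59/3.299 = 3.46 km.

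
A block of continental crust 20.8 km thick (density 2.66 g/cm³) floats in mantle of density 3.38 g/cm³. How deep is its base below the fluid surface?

16.4 km

Draft d = t ρ_obj/ρ_fluid = 20.8 km × 2.66/3.38 = 16.4 km.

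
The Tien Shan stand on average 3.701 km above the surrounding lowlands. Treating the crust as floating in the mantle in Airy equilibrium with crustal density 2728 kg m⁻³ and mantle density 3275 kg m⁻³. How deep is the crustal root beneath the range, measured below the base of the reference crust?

Isostatic balance requires: the weight of the topography is balanced by the buoyancy of the root, ρ_c h = (ρ_m − ρ_c) r.
r = h · ρ_c / (ρ_m − ρ_c) = 3.701 km × 2728 / (3275 − 2728) = 18.5 km.

18.5 km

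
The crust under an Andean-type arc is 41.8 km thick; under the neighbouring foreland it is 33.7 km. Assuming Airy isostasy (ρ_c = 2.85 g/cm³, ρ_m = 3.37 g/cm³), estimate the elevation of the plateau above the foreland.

Excess crust Δ = 41.8 km − 33.7 km = 8.1 km, split between elevation h and root r with h + r = Δ.
Airy balance ρ_c h = (ρ_m − ρ_c) r gives r = h ρ_c/(ρ_m − ρ_c), so h (1 + ρ_c/(ρ_m − ρ_c)) = Δ, i.e. h = Δ (ρ_m − ρ_c)/ρ_m.
h = 8.1 km × 0.52/3.37 = 1.25 km.

1.25 km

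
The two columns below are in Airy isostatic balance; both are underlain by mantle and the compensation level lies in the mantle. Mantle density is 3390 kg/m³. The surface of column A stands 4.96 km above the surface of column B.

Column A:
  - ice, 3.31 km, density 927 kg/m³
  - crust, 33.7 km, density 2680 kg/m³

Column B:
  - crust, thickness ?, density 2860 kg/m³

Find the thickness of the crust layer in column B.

28.8 km

Take the compensation level at the base of the deeper column (depth z_c below the surface of column A) and equate Σ ρ_i t_i down to z_c; mantle fills any gap and the z_c terms cancel.
Column A: 3.31×927 + 33.7×2680 + (z_c − 37.01)×3390
Column B: 4.96×0 + x×2860 + (z_c − 4.96 − 0 − x)×3390
The z_c×3390 term appears on both sides and cancels. Collect the known terms of each column as K = Σ(ρt)_known − 3390 × (depth of known layers): K_A = 93384.37 − 3390×37.01 = −32079.53; K_B = 0 − 3390×(4.96 + 0) = −16814.4.
Balance: K_A = K_B − x×(3390 − 2860), so x = (K_B − K_A)/(3390 − 2860) = 15265.1/530 = 28.8 km.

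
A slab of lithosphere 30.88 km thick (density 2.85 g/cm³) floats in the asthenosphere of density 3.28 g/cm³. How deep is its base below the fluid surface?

26.8 km

Draft d = t ρ_obj/ρ_fluid = 30.88 km × 2.85/3.28 = 26.8 km.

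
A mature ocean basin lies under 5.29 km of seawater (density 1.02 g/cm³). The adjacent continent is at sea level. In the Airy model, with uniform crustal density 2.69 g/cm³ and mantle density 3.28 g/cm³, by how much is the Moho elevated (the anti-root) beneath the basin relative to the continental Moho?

15 km

Isostatic balance requires: replacing crust with seawater at the top is compensated by replacing crust with mantle at the base: d (ρ_c − ρ_w) = a (ρ_m − ρ_c).
a = d (ρ_c − ρ_w)/(ρ_m − ρ_c) = 5.29 km × 1.67/0.59 = 15 km.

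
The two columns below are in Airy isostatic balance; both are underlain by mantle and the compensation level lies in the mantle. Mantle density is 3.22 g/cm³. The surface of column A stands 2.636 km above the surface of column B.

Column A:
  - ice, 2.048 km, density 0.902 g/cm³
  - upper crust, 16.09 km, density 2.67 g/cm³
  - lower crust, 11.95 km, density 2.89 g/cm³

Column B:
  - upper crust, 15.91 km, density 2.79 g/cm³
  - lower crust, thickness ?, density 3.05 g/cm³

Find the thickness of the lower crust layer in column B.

13 km

Take the compensation level at the base of the deeper column (depth z_c below the surface of column A) and equate Σ ρ_i t_i down to z_c; mantle fills any gap and the z_c terms cancel.
Column A: 2.048×0.902 + 16.09×2.67 + 11.95×2.89 + (z_c − 30.088)×3.22
Column B: 2.636×0 + 15.91×2.79 + x×3.05 + (z_c − 2.636 − 15.91 − x)×3.22
The z_c×3.22 term appears on both sides and cancels. Collect the known terms of each column as K = Σ(ρt)_known − 3.22 × (depth of known layers): K_A = 79.343096 − 3.22×30.088 = −17.540264; K_B = 44.3889 − 3.22×(2.636 + 15.91) = −15.32922.
Balance: K_A = K_B − x×(3.22 − 3.05), so x = (K_B − K_A)/(3.22 − 3.05) = 2.21104/0.17 = 13 km.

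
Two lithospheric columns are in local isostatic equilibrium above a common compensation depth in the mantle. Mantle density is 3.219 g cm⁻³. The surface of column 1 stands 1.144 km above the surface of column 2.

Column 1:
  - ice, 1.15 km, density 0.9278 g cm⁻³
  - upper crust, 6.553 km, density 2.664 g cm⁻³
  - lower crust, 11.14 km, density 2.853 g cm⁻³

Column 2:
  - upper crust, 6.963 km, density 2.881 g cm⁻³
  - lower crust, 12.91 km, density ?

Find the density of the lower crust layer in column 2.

Take the compensation level at the base of the deeper column (depth z_c below the surface of column 1) and equate Σ ρ_i t_i down to z_c; mantle fills any gap and the z_c terms cancel.
Column 1: 1.15×0.9278 + 6.553×2.664 + 11.14×2.853 + (z_c − 18.843)×3.219
Column 2: 1.144×0 + 6.963×2.881 + 12.91×ρ + (z_c − 1.144 − 19.873)×3.219
The z_c×3.219 term appears on both sides and cancels. Collect the known terms of each column as K = Σ(ρt)_known − 3.219 × (depth of known layers): K_1 = 50.306582 − 3.219×18.843 = −10.349035; K_2 = 20.060403 − 3.219×(1.144 + 19.873) = −47.59332.
Balance: K_1 = K_2 + 12.91×ρ, so ρ = (K_1 − K_2)/12.91 = 37.2443/12.91 = 2.88 g cm⁻³.

2.88 g cm⁻³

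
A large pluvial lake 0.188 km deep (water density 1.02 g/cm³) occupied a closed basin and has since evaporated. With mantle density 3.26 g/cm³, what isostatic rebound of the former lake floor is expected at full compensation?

u = d ρ_w/ρ_m = 0.188 km × 1.02/3.26 = 0.0588 km.

0.0588 km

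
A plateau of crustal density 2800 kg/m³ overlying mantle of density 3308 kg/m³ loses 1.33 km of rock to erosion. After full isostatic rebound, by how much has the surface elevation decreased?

0.204 km

Rebound u = e ρ_c/ρ_m = 1.33 km × 2800/3308 = 1.126 km.
Net surface drop = e − u = 1.33 km − 1.126 km = e (ρ_m − ρ_c)/ρ_m = 0.204 km.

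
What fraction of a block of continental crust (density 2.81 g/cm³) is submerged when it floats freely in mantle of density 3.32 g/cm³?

Submerged fraction = ρ_obj/ρ_fluid = 2.81/3.32 = 84.6%.

84.6%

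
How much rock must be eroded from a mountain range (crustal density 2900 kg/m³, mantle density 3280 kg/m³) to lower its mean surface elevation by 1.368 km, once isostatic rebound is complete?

11.8 km

Net drop Δ = e − u = e − e ρ_c/ρ_m = e (ρ_m − ρ_c)/ρ_m.
e = Δ ρ_m/(ρ_m − ρ_c) = 1.368 km × 3280/380 = 11.8 km.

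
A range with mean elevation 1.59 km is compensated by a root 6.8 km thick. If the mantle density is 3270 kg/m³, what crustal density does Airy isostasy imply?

2650 kg/m³

ρ_c h = (ρ_m − ρ_c) r → ρ_c (h + r) = ρ_m r → ρ_c = ρ_m r / (h + r).
ρ_c = 3270 × 6.8 km / (1.59 km + 6.8 km) = 2650 kg/m³.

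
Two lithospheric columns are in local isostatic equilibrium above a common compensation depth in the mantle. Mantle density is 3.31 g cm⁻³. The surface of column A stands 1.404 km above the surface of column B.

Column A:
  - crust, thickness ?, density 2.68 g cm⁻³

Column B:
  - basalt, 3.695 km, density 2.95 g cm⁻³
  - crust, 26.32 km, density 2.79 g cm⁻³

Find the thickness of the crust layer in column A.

31.2 km

Take the compensation level at the base of the deeper column (depth z_c below the surface of column A) and equate Σ ρ_i t_i down to z_c; mantle fills any gap and the z_c terms cancel.
Column A: x×2.68 + (z_c − 0 − x)×3.31
Column B: 1.404×0 + 3.695×2.95 + 26.32×2.79 + (z_c − 1.404 − 30.015)×3.31
The z_c×3.31 term appears on both sides and cancels. Collect the known terms of each column as K = Σ(ρt)_known − 3.31 × (depth of known layers): K_A = 0 − 3.31×0 = 0; K_B = 84.33305 − 3.31×(1.404 + 30.015) = −19.66384.
Balance: K_A − x×(3.31 − 2.68) = K_B, so x = (K_A − K_B)/(3.31 − 2.68) = 19.6638/0.63 = 31.2 km.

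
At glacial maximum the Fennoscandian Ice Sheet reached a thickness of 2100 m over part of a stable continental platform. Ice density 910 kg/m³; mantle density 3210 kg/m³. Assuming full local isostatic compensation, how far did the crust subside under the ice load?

595 m

Balancing pressure at the compensation depth: the ice load ρ_ice t is balanced by mantle displaced below, ρ_m s.
s = t ρ_ice / ρ_m = 2100 m × 910/3210 = 595 m.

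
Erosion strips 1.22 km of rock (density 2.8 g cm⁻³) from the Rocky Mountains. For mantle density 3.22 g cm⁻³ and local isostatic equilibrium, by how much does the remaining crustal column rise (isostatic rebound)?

Unloading: uplift u = e ρ_c/ρ_m = 1.22 km × 2.8/3.22 = 1.06 km.

1.06 km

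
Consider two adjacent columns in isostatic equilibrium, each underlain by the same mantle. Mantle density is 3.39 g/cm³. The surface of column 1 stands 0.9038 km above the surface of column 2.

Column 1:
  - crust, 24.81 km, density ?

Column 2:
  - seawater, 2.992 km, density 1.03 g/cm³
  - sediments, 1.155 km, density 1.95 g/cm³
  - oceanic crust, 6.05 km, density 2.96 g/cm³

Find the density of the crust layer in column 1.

Take the compensation level at the base of the deeper column (depth z_c below the surface of column 1) and equate Σ ρ_i t_i down to z_c; mantle fills any gap and the z_c terms cancel.
Column 1: 24.81×ρ + (z_c − 24.81)×3.39
Column 2: 0.9038×0 + 2.992×1.03 + 1.155×1.95 + 6.05×2.96 + (z_c − 0.9038 − 10.197)×3.39
The z_c×3.39 term appears on both sides and cancels. Collect the known terms of each column as K = Σ(ρt)_known − 3.39 × (depth of known layers): K_1 = 0 − 3.39×24.81 = −84.1059; K_2 = 23.24201 − 3.39×(0.9038 + 10.197) = −14.389702.
Balance: K_1 + 24.81×ρ = K_2, so ρ = (K_2 − K_1)/24.81 = 69.7162/24.81 = 2.81 g/cm³.

2.81 g/cm³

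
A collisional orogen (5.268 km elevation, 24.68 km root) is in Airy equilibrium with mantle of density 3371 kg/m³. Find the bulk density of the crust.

2780 kg/m³

ρ_c h = (ρ_m − ρ_c) r → ρ_c (h + r) = ρ_m r → ρ_c = ρ_m r / (h + r).
ρ_c = 3371 × 24.68 km / (5.268 km + 24.68 km) = 2780 kg/m³.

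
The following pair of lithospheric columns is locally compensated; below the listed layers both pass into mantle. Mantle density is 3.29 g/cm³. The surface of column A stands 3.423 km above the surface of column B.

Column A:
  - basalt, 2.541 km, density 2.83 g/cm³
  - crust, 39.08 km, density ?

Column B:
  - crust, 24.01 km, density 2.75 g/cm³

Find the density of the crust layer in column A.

2.7 g/cm³

Take the compensation level at the base of the deeper column (depth z_c below the surface of column A) and equate Σ ρ_i t_i down to z_c; mantle fills any gap and the z_c terms cancel.
Column A: 2.541×2.83 + 39.08×ρ + (z_c − 41.621)×3.29
Column B: 3.423×0 + 24.01×2.75 + (z_c − 3.423 − 24.01)×3.29
The z_c×3.29 term appears on both sides and cancels. Collect the known terms of each column as K = Σ(ρt)_known − 3.29 × (depth of known layers): K_A = 7.19103 − 3.29×41.621 = −129.74206; K_B = 66.0275 − 3.29×(3.423 + 24.01) = −24.22707.
Balance: K_A + 39.08×ρ = K_B, so ρ = (K_B − K_A)/39.08 = 105.515/39.08 = 2.7 g/cm³.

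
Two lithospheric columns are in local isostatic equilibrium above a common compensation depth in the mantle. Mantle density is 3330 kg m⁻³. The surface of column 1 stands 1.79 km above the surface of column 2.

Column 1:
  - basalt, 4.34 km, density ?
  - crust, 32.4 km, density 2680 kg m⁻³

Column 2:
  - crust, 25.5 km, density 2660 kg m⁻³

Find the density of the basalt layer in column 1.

2870 kg m⁻³

Take the compensation level at the base of the deeper column (depth z_c below the surface of column 1) and equate Σ ρ_i t_i down to z_c; mantle fills any gap and the z_c terms cancel.
Column 1: 4.34×ρ + 32.4×2680 + (z_c − 36.74)×3330
Column 2: 1.79×0 + 25.5×2660 + (z_c − 1.79 − 25.5)×3330
The z_c×3330 term appears on both sides and cancels. Collect the known terms of each column as K = Σ(ρt)_known − 3330 × (depth of known layers): K_1 = 86832 − 3330×36.74 = −35512.2; K_2 = 67830 − 3330×(1.79 + 25.5) = −23045.7.
Balance: K_1 + 4.34×ρ = K_2, so ρ = (K_2 − K_1)/4.34 = 12466.5/4.34 = 2870 kg m⁻³.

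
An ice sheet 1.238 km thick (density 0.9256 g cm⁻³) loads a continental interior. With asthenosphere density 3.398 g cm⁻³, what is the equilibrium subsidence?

0.337 km

In Airy isostatic equilibrium: the ice load ρ_ice t is balanced by mantle displaced below, ρ_m s.
s = t ρ_ice / ρ_m = 1.238 km × 0.9256/3.398 = 0.337 km.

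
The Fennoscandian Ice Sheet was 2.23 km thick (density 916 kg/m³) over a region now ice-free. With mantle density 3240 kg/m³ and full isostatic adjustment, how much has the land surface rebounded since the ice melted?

0.63 km

Removing the load lets mantle flow back in; uplift u satisfies ρ_ice t = ρ_m u.
u = t ρ_ice/ρ_m = 2.23 km × 916/3240 = 0.63 km.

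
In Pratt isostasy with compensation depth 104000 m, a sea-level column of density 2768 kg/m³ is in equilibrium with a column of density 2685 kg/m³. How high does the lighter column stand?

ρ_ref D = ρ (D + h) → h = D (ρ_ref − ρ)/ρ.
h = 104000 m × (2768 − 2685)/2685 = 3210 m.

3210 m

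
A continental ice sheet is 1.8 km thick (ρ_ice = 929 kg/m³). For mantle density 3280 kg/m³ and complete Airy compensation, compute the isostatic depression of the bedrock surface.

Isostatic balance requires: the ice load ρ_ice t is balanced by mantle displaced below, ρ_m s.
s = t ρ_ice / ρ_m = 1.8 km × 929/3280 = 0.51 km.

0.51 km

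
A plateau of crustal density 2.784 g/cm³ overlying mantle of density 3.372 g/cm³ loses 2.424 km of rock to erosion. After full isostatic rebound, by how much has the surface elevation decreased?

Rebound u = e ρ_c/ρ_m = 2.424 km × 2.784/3.372 = 2.001 km.
Net surface drop = e − u = 2.424 km − 2.001 km = e (ρ_m − ρ_c)/ρ_m = 0.423 km.

0.423 km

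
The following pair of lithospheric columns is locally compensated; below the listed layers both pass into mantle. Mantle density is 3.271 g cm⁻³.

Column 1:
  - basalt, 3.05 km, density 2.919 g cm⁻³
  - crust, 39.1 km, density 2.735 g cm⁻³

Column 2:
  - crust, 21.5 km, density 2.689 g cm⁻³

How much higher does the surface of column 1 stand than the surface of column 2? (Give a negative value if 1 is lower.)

For any compensation level in the mantle, the mantle terms cancel and isostasy reduces to e = (Σt_1 − Σt_2) − (Σ(ρt)_1 − Σ(ρt)_2) / ρ_m.
Σt_1 = 42.15 km; Σt_2 = 21.5 km; Σ(ρt)_1 = 115.84145; Σ(ρt)_2 = 57.8135 (in km·g cm⁻³).
e = (42.15 − 21.5) − (115.84145 − 57.8135) / 3.271 = 2.91 km.

2.91 km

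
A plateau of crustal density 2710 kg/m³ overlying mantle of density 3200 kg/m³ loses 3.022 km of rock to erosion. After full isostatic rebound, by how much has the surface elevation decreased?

0.463 km

Rebound u = e ρ_c/ρ_m = 3.022 km × 2710/3200 = 2.559 km.
Net surface drop = e − u = 3.022 km − 2.559 km = e (ρ_m − ρ_c)/ρ_m = 0.463 km.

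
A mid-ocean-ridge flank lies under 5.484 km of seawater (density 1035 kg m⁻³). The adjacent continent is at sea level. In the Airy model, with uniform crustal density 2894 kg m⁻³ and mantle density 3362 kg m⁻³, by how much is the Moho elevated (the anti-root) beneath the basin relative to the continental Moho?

In Airy isostatic equilibrium: replacing crust with seawater at the top is compensated by replacing crust with mantle at the base: d (ρ_c − ρ_w) = a (ρ_m − ρ_c).
a = d (ρ_c − ρ_w)/(ρ_m − ρ_c) = 5.484 km × 1859/468 = 21.8 km.

21.8 km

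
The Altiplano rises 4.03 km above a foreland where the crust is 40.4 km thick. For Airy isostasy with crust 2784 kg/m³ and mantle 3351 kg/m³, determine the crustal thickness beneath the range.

64.2 km

Root depth r = h ρ_c / (ρ_m − ρ_c) = 4.03 km × 2784 / 567 = 19.79 km.
Total thickness = T + h + r = 40.4 km + 4.03 km + 19.79 km = 64.2 km.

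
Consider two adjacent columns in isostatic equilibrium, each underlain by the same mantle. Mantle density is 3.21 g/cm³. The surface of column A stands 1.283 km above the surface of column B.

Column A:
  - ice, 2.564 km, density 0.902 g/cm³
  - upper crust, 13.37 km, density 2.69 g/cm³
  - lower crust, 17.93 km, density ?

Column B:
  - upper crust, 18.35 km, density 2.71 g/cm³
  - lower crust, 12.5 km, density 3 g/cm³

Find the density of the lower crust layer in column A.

Take the compensation level at the base of the deeper column (depth z_c below the surface of column A) and equate Σ ρ_i t_i down to z_c; mantle fills any gap and the z_c terms cancel.
Column A: 2.564×0.902 + 13.37×2.69 + 17.93×ρ + (z_c − 33.864)×3.21
Column B: 1.283×0 + 18.35×2.71 + 12.5×3 + (z_c − 1.283 − 30.85)×3.21
The z_c×3.21 term appears on both sides and cancels. Collect the known terms of each column as K = Σ(ρt)_known − 3.21 × (depth of known layers): K_A = 38.278028 − 3.21×33.864 = −70.425412; K_B = 87.2285 − 3.21×(1.283 + 30.85) = −15.91843.
Balance: K_A + 17.93×ρ = K_B, so ρ = (K_B − K_A)/17.93 = 54.507/17.93 = 3.04 g/cm³.

3.04 g/cm³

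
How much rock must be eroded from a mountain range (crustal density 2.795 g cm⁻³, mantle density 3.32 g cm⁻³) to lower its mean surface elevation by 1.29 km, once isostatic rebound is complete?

8.16 km

Net drop Δ = e − u = e − e ρ_c/ρ_m = e (ρ_m − ρ_c)/ρ_m.
e = Δ ρ_m/(ρ_m − ρ_c) = 1.29 km × 3.32/0.525 = 8.16 km.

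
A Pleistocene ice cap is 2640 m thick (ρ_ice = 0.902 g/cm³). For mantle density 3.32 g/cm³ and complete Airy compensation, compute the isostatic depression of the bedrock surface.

By Archimedes' principle applied to the lithosphere: the ice load ρ_ice t is balanced by mantle displaced below, ρ_m s.
s = t ρ_ice / ρ_m = 2640 m × 0.902/3.32 = 717 m.

717 m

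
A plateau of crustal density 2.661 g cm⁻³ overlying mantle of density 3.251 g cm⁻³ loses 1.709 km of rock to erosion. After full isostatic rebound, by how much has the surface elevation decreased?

Rebound u = e ρ_c/ρ_m = 1.709 km × 2.661/3.251 = 1.399 km.
Net surface drop = e − u = 1.709 km − 1.399 km = e (ρ_m − ρ_c)/ρ_m = 0.31 km.

0.31 km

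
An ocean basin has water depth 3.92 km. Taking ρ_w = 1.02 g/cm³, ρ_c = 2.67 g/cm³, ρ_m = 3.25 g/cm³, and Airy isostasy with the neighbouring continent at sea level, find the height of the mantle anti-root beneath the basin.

11.2 km

By Archimedes' principle applied to the lithosphere: replacing crust with seawater at the top is compensated by replacing crust with mantle at the base: d (ρ_c − ρ_w) = a (ρ_m − ρ_c).
a = d (ρ_c − ρ_w)/(ρ_m − ρ_c) = 3.92 km × 1.65/0.58 = 11.2 km.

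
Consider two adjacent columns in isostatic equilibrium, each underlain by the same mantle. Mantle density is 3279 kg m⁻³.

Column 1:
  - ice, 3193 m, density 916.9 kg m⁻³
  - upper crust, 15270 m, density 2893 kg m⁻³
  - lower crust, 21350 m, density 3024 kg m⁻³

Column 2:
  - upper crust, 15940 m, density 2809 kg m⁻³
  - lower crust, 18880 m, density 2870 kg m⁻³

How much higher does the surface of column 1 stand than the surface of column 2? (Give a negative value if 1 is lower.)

For any compensation level in the mantle, the mantle terms cancel and isostasy reduces to e = (Σt_1 − Σt_2) − (Σ(ρt)_1 − Σ(ρt)_2) / ρ_m.
Σt_1 = 39813 m; Σt_2 = 34820 m; Σ(ρt)_1 = 111666172; Σ(ρt)_2 = 98961060 (in m·kg m⁻³).
e = (39813 − 34820) − (111666172 − 98961060) / 3279 = 1120 m.

1120 m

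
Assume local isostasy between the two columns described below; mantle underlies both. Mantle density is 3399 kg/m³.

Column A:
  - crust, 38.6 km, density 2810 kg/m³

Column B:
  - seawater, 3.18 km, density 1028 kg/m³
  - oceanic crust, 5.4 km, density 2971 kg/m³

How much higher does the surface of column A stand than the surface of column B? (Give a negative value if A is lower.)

3.79 km

For any compensation level in the mantle, the mantle terms cancel and isostasy reduces to e = (Σt_A − Σt_B) − (Σ(ρt)_A − Σ(ρt)_B) / ρ_m.
Σt_A = 38.6 km; Σt_B = 8.58 km; Σ(ρt)_A = 108466; Σ(ρt)_B = 19312.44 (in km·kg/m³).
e = (38.6 − 8.58) − (108466 − 19312.44) / 3399 = 3.79 km.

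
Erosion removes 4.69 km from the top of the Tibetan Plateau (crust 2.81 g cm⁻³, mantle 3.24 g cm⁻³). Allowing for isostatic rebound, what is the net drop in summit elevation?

0.622 km

Rebound u = e ρ_c/ρ_m = 4.69 km × 2.81/3.24 = 4.068 km.
Net surface drop = e − u = 4.69 km − 4.068 km = e (ρ_m − ρ_c)/ρ_m = 0.622 km.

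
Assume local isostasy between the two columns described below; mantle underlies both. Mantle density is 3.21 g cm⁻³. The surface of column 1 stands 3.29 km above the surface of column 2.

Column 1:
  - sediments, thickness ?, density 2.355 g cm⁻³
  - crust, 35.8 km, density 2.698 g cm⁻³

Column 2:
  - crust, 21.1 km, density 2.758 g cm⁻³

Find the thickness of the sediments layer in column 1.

2.07 km

Take the compensation level at the base of the deeper column (depth z_c below the surface of column 1) and equate Σ ρ_i t_i down to z_c; mantle fills any gap and the z_c terms cancel.
Column 1: x×2.355 + 35.8×2.698 + (z_c − 35.8 − x)×3.21
Column 2: 3.29×0 + 21.1×2.758 + (z_c − 3.29 − 21.1)×3.21
The z_c×3.21 term appears on both sides and cancels. Collect the known terms of each column as K = Σ(ρt)_known − 3.21 × (depth of known layers): K_1 = 96.5884 − 3.21×35.8 = −18.3296; K_2 = 58.1938 − 3.21×(3.29 + 21.1) = −20.0981.
Balance: K_1 − x×(3.21 − 2.355) = K_2, so x = (K_1 − K_2)/(3.21 − 2.355) = 1.7685/0.855 = 2.07 km.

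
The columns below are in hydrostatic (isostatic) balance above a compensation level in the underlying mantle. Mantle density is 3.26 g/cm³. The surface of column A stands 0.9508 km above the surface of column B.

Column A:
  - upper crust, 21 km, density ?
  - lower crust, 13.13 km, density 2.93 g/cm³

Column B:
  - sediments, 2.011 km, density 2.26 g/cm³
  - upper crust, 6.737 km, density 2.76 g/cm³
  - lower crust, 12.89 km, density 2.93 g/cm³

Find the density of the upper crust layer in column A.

Take the compensation level at the base of the deeper column (depth z_c below the surface of column A) and equate Σ ρ_i t_i down to z_c; mantle fills any gap and the z_c terms cancel.
Column A: 21×ρ + 13.13×2.93 + (z_c − 34.13)×3.26
Column B: 0.9508×0 + 2.011×2.26 + 6.737×2.76 + 12.89×2.93 + (z_c − 0.9508 − 21.638)×3.26
The z_c×3.26 term appears on both sides and cancels. Collect the known terms of each column as K = Σ(ρt)_known − 3.26 × (depth of known layers): K_A = 38.4709 − 3.26×34.13 = −72.7929; K_B = 60.90668 − 3.26×(0.9508 + 21.638) = −12.732808.
Balance: K_A + 21×ρ = K_B, so ρ = (K_B − K_A)/21 = 60.0601/21 = 2.86 g/cm³.

2.86 g/cm³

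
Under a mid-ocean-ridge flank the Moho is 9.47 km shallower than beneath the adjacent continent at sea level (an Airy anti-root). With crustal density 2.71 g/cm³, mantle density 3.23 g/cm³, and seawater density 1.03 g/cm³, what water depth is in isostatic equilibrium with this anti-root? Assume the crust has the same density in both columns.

Replacing a thickness d of crust by seawater at the top must be balanced by replacing crust with mantle at the base: d (ρ_c − ρ_w) = a (ρ_m − ρ_c).
d = a (ρ_m − ρ_c)/(ρ_c − ρ_w) = 9.47 km × 0.52/1.68 = 2.93 km.

2.93 km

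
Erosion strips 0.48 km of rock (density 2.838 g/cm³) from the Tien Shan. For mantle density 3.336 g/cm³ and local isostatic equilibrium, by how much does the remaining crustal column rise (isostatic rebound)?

0.408 km

Unloading: uplift u = e ρ_c/ρ_m = 0.48 km × 2.838/3.336 = 0.408 km.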